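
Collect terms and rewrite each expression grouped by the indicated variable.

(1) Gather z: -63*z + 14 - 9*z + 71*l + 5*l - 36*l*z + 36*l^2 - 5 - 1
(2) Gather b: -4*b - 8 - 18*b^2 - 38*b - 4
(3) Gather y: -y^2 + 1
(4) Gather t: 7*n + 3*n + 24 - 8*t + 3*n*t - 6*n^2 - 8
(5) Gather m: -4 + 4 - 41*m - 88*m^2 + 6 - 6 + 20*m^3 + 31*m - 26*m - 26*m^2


(1) = 36*l^2 + 76*l + z*(-36*l - 72) + 8
(2) = -18*b^2 - 42*b - 12
(3) = 1 - y^2
(4) = -6*n^2 + 10*n + t*(3*n - 8) + 16
(5) = 20*m^3 - 114*m^2 - 36*m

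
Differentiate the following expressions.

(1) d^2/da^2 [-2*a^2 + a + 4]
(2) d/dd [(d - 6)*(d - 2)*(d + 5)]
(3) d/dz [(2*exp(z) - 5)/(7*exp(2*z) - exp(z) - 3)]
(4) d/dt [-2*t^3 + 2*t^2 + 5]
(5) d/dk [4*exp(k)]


(1) = -4
(2) = 3*d^2 - 6*d - 28
(3) = (-(2*exp(z) - 5)*(14*exp(z) - 1) + 14*exp(2*z) - 2*exp(z) - 6)*exp(z)/(-7*exp(2*z) + exp(z) + 3)^2
(4) = 2*t*(2 - 3*t)
(5) = 4*exp(k)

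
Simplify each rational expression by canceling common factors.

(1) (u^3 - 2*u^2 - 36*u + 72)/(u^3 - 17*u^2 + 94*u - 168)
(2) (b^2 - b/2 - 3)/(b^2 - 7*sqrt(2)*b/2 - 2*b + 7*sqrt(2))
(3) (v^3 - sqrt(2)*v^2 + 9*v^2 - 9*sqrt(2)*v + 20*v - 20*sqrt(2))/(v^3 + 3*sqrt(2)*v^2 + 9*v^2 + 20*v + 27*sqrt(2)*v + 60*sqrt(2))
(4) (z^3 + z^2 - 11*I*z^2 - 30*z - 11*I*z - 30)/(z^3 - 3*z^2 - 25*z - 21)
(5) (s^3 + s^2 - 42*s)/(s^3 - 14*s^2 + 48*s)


(1) = (u^2 + 4*u - 12)/(u^2 - 11*u + 28)
(2) = (4*b + 6)/(4*b - 14*sqrt(2))
(3) = (v - sqrt(2))/(v + 3*sqrt(2))
(4) = (z^2 - 11*I*z - 30)/(z^2 - 4*z - 21)
(5) = (s + 7)/(s - 8)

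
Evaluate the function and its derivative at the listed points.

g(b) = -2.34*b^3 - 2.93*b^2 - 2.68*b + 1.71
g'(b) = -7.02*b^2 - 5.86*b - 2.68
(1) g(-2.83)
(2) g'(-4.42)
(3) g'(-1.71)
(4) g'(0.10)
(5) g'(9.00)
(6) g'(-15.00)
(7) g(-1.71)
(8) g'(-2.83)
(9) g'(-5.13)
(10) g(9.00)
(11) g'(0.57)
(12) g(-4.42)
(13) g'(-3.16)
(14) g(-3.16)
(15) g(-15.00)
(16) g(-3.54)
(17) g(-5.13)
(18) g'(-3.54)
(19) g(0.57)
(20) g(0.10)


(1) = 38.86
(2) = -113.92
(3) = -13.19
(4) = -3.34
(5) = -624.04
(6) = -1494.28
(7) = 9.43
(8) = -42.32
(9) = -157.36
(10) = -1965.60
(11) = -8.30
(12) = 158.38
(13) = -54.26
(14) = 54.76
(15) = 7280.16
(16) = 78.29
(17) = 254.26
(18) = -69.91
(19) = -1.20
(20) = 1.41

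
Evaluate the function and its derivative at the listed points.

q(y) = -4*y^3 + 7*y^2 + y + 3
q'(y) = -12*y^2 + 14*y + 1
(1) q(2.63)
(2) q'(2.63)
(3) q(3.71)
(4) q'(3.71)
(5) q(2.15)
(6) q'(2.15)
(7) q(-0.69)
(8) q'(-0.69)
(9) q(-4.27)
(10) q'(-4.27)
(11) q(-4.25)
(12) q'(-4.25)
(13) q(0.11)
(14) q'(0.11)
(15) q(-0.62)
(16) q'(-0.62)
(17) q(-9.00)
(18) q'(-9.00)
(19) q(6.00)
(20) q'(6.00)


(1) = -18.72
(2) = -45.18
(3) = -101.20
(4) = -112.23
(5) = -2.25
(6) = -24.37
(7) = 6.96
(8) = -14.37
(9) = 437.78
(10) = -277.57
(11) = 432.25
(12) = -275.25
(13) = 3.19
(14) = 2.39
(15) = 6.02
(16) = -12.29
(17) = 3477.00
(18) = -1097.00
(19) = -603.00
(20) = -347.00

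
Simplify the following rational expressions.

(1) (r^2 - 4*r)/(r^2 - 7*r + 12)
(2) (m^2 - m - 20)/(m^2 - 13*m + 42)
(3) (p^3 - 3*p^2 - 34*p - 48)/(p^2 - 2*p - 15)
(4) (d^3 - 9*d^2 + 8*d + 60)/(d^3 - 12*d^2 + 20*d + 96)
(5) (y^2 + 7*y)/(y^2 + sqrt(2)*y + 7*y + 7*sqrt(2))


(1) = r/(r - 3)
(2) = (m^2 - m - 20)/(m^2 - 13*m + 42)
(3) = (p^2 - 6*p - 16)/(p - 5)
(4) = (d - 5)/(d - 8)
(5) = y/(y + sqrt(2))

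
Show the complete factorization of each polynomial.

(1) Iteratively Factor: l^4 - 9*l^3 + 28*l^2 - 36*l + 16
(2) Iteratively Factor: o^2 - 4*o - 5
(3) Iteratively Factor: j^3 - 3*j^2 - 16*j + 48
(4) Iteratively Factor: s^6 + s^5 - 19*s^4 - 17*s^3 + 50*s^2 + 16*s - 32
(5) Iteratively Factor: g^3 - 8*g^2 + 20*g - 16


(1) = (l - 1)*(l^3 - 8*l^2 + 20*l - 16) = (l - 4)*(l - 1)*(l^2 - 4*l + 4) = (l - 4)*(l - 2)*(l - 1)*(l - 2)
(2) = (o + 1)*(o - 5)
(3) = (j + 4)*(j^2 - 7*j + 12) = (j - 3)*(j + 4)*(j - 4)
(4) = (s + 1)*(s^5 - 19*s^3 + 2*s^2 + 48*s - 32) = (s + 1)*(s + 4)*(s^4 - 4*s^3 - 3*s^2 + 14*s - 8) = (s - 1)*(s + 1)*(s + 4)*(s^3 - 3*s^2 - 6*s + 8) = (s - 1)^2*(s + 1)*(s + 4)*(s^2 - 2*s - 8) = (s - 1)^2*(s + 1)*(s + 2)*(s + 4)*(s - 4)
(5) = (g - 2)*(g^2 - 6*g + 8) = (g - 4)*(g - 2)*(g - 2)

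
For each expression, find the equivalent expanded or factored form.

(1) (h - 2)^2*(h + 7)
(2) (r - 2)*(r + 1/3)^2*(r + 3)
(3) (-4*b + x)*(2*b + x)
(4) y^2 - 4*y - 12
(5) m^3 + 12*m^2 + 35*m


(1) = h^3 + 3*h^2 - 24*h + 28
(2) = r^4 + 5*r^3/3 - 47*r^2/9 - 35*r/9 - 2/3
(3) = -8*b^2 - 2*b*x + x^2
(4) = (y - 6)*(y + 2)
(5) = m*(m + 5)*(m + 7)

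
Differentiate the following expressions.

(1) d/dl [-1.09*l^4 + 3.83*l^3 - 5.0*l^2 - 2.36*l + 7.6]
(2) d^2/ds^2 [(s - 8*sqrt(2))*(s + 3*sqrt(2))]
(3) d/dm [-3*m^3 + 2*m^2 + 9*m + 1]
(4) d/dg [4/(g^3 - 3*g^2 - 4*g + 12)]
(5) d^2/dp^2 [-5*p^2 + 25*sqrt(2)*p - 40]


(1) = -4.36*l^3 + 11.49*l^2 - 10.0*l - 2.36
(2) = 2
(3) = -9*m^2 + 4*m + 9
(4) = 4*(-3*g^2 + 6*g + 4)/(g^3 - 3*g^2 - 4*g + 12)^2
(5) = -10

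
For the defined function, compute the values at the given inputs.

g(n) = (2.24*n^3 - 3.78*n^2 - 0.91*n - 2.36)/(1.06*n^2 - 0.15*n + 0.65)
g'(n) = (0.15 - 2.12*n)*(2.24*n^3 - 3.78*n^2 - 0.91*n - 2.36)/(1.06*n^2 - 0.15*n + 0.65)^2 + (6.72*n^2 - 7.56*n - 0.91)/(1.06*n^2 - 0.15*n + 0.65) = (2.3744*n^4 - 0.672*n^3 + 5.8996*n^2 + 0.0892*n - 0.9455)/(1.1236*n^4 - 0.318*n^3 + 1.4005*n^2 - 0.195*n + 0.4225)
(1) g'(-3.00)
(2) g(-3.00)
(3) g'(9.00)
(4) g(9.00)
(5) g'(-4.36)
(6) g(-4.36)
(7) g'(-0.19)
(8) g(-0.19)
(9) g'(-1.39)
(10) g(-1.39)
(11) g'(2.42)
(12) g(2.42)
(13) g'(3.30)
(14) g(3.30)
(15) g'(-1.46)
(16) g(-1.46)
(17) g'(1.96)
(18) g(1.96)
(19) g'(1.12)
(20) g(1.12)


(1) = 2.32
(2) = -8.85
(3) = 2.15
(4) = 15.46
(5) = 2.23
(6) = -11.93
(7) = -1.44
(8) = -3.26
(9) = 2.49
(10) = -4.96
(11) = 2.51
(12) = 0.78
(13) = 2.35
(14) = 2.90
(15) = 2.49
(16) = -5.13
(17) = 2.65
(18) = -0.41
(19) = 2.85
(20) = -2.75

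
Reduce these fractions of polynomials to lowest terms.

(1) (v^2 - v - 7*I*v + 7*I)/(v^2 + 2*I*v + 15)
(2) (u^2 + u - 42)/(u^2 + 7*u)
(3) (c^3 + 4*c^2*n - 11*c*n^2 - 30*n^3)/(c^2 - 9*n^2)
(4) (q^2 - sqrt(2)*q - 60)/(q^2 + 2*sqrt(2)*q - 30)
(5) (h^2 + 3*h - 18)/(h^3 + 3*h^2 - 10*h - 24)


(1) = (v^2 + v*(-1 - 7*I) + 7*I)/(v^2 + 2*I*v + 15)
(2) = (u - 6)/u
(3) = (c^2 + 7*c*n + 10*n^2)/(c + 3*n)
(4) = (q - 6*sqrt(2))/(q - 3*sqrt(2))
(5) = (h + 6)/(h^2 + 6*h + 8)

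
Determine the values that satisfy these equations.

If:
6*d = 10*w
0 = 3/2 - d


Then:
d = 3/2
w = 9/10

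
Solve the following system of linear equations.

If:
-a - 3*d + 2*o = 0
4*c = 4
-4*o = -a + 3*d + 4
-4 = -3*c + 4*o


Then:
a = 5/4
c = 1
d = -7/12
o = -1/4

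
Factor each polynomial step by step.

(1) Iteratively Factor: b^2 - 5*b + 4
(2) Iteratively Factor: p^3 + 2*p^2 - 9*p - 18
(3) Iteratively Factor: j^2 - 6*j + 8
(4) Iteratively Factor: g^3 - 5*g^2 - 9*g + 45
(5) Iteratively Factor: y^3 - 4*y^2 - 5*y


(1) = (b - 1)*(b - 4)
(2) = (p + 2)*(p^2 - 9) = (p - 3)*(p + 2)*(p + 3)
(3) = (j - 2)*(j - 4)
(4) = (g - 5)*(g^2 - 9) = (g - 5)*(g + 3)*(g - 3)
(5) = (y - 5)*(y^2 + y) = (y - 5)*(y + 1)*(y)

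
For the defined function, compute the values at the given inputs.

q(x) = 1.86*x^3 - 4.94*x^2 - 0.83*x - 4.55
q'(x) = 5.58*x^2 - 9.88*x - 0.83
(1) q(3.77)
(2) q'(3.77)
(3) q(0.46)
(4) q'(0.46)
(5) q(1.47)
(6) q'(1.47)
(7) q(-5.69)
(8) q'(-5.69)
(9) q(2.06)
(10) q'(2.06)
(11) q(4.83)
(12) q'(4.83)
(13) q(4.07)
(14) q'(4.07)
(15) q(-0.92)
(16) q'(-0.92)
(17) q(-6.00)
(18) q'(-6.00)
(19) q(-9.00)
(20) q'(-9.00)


(1) = 21.77
(2) = 41.23
(3) = -5.80
(4) = -4.19
(5) = -10.54
(6) = -3.30
(7) = -502.41
(8) = 236.05
(9) = -10.96
(10) = 2.50
(11) = 85.78
(12) = 81.62
(13) = 35.64
(14) = 51.39
(15) = -9.42
(16) = 12.98
(17) = -579.17
(18) = 259.33
(19) = -1753.16
(20) = 540.07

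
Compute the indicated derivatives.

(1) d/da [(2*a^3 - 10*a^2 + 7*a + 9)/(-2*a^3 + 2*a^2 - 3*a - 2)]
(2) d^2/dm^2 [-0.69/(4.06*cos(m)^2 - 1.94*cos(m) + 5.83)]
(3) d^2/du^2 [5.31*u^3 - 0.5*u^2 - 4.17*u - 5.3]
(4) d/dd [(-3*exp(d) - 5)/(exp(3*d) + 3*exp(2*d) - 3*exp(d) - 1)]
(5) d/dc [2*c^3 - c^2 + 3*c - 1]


(1) = (-16*a^4 + 16*a^3 + 58*a^2 + 4*a + 13)/(4*a^6 - 8*a^5 + 16*a^4 - 4*a^3 + a^2 + 12*a + 4)
(2) = (45.494736*(1 - cos(m)^2)^2 - 16.304148*cos(m)^3 - 39.984396*cos(m)^2 + 40.412334*cos(m) - 18.02418)/(4.06*cos(m)^2 - 1.94*cos(m) + 5.83)^3
(3) = 31.86*u - 1.0
(4) = 3*((3*exp(d) + 5)*(exp(2*d) + 2*exp(d) - 1) - exp(3*d) - 3*exp(2*d) + 3*exp(d) + 1)*exp(d)/(exp(3*d) + 3*exp(2*d) - 3*exp(d) - 1)^2
(5) = 6*c^2 - 2*c + 3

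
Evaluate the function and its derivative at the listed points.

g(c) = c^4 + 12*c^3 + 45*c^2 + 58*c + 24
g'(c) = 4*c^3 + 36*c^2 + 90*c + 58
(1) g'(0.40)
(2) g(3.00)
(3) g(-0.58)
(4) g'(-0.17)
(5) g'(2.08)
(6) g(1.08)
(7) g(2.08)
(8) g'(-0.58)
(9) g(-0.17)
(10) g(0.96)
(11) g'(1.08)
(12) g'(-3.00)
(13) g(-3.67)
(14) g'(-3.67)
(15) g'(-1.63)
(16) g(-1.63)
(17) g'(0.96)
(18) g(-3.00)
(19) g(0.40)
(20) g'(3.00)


(1) = 100.02
(2) = 1008.00
(3) = 3.27
(4) = 43.72
(5) = 436.95
(6) = 155.61
(7) = 466.03
(8) = 17.13
(9) = 15.38
(10) = 132.62
(11) = 202.23
(12) = 4.00
(13) = 5.48
(14) = 14.86
(15) = -10.37
(16) = 4.11
(17) = 181.12
(18) = 12.00
(19) = 55.19
(20) = 760.00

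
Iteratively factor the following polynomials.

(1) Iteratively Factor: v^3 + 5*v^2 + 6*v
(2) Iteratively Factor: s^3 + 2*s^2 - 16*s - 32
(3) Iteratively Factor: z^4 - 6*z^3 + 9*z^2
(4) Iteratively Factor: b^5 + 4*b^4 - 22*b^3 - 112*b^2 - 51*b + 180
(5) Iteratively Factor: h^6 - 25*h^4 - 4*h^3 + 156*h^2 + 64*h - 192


(1) = (v + 3)*(v^2 + 2*v) = (v + 2)*(v + 3)*(v)
(2) = (s - 4)*(s^2 + 6*s + 8) = (s - 4)*(s + 4)*(s + 2)
(3) = (z)*(z^3 - 6*z^2 + 9*z) = z*(z - 3)*(z^2 - 3*z) = z*(z - 3)^2*(z)
(4) = (b + 3)*(b^4 + b^3 - 25*b^2 - 37*b + 60) = (b + 3)^2*(b^3 - 2*b^2 - 19*b + 20) = (b - 1)*(b + 3)^2*(b^2 - b - 20) = (b - 1)*(b + 3)^2*(b + 4)*(b - 5)
(5) = (h - 1)*(h^5 + h^4 - 24*h^3 - 28*h^2 + 128*h + 192) = (h - 1)*(h + 2)*(h^4 - h^3 - 22*h^2 + 16*h + 96) = (h - 4)*(h - 1)*(h + 2)*(h^3 + 3*h^2 - 10*h - 24) = (h - 4)*(h - 1)*(h + 2)*(h + 4)*(h^2 - h - 6) = (h - 4)*(h - 1)*(h + 2)^2*(h + 4)*(h - 3)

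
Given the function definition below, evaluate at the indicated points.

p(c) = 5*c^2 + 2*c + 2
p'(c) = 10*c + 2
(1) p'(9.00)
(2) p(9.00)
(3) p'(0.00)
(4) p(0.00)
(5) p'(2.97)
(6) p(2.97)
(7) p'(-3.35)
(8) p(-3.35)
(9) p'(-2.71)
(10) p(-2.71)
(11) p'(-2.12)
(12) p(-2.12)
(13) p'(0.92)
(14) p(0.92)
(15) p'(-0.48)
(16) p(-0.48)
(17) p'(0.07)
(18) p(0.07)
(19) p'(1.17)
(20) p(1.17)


(1) = 92.00
(2) = 425.00
(3) = 2.00
(4) = 2.00
(5) = 31.70
(6) = 52.04
(7) = -31.50
(8) = 51.41
(9) = -25.10
(10) = 33.30
(11) = -19.20
(12) = 20.23
(13) = 11.20
(14) = 8.07
(15) = -2.80
(16) = 2.19
(17) = 2.70
(18) = 2.16
(19) = 13.70
(20) = 11.18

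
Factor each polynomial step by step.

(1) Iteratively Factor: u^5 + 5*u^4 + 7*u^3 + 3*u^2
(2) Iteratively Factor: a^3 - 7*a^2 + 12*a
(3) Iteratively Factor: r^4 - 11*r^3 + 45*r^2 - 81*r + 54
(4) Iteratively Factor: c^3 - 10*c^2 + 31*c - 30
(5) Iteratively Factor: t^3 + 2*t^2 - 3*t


(1) = (u)*(u^4 + 5*u^3 + 7*u^2 + 3*u) = u*(u + 1)*(u^3 + 4*u^2 + 3*u) = u*(u + 1)*(u + 3)*(u^2 + u) = u*(u + 1)^2*(u + 3)*(u)
(2) = (a)*(a^2 - 7*a + 12) = a*(a - 4)*(a - 3)
(3) = (r - 3)*(r^3 - 8*r^2 + 21*r - 18) = (r - 3)*(r - 2)*(r^2 - 6*r + 9) = (r - 3)^2*(r - 2)*(r - 3)
(4) = (c - 5)*(c^2 - 5*c + 6) = (c - 5)*(c - 2)*(c - 3)
(5) = (t + 3)*(t^2 - t) = t*(t + 3)*(t - 1)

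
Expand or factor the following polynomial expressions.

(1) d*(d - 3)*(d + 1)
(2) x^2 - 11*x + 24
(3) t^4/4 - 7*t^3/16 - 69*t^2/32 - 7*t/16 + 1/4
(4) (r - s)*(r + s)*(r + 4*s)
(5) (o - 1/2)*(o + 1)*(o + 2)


(1) = d^3 - 2*d^2 - 3*d
(2) = (x - 8)*(x - 3)
(3) = (t/4 + 1/2)*(t - 4)*(t - 1/4)*(t + 1/2)
(4) = r^3 + 4*r^2*s - r*s^2 - 4*s^3
(5) = o^3 + 5*o^2/2 + o/2 - 1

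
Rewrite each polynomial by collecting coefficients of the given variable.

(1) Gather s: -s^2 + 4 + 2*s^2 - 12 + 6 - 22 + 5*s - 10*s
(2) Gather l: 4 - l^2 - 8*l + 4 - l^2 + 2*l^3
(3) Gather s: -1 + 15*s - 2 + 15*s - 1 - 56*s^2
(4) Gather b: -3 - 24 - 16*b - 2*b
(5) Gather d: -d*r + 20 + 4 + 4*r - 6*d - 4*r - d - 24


(1) = s^2 - 5*s - 24
(2) = 2*l^3 - 2*l^2 - 8*l + 8
(3) = -56*s^2 + 30*s - 4
(4) = -18*b - 27
(5) = d*(-r - 7)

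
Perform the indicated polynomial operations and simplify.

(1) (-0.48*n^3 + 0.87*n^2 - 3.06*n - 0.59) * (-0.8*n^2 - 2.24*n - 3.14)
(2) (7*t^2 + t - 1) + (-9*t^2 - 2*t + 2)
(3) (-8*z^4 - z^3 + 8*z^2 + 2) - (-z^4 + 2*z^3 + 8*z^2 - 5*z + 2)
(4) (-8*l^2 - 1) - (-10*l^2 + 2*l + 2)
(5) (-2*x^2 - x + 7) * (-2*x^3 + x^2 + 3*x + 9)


(1) = 0.384*n^5 + 0.3792*n^4 + 2.0064*n^3 + 4.5946*n^2 + 10.93*n + 1.8526
(2) = -2*t^2 - t + 1
(3) = -7*z^4 - 3*z^3 + 5*z
(4) = 2*l^2 - 2*l - 3
(5) = 4*x^5 - 21*x^3 - 14*x^2 + 12*x + 63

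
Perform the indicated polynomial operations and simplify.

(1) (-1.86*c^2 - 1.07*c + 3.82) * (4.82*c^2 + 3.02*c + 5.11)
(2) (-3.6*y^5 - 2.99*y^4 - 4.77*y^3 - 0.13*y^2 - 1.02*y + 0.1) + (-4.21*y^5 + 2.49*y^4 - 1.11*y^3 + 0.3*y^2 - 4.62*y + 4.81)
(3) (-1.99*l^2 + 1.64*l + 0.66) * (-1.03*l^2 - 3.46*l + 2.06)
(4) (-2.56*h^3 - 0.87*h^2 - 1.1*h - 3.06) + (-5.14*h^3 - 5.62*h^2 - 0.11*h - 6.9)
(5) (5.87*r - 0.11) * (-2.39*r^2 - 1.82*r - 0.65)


(1) = -8.9652*c^4 - 10.7746*c^3 + 5.6764*c^2 + 6.0687*c + 19.5202
(2) = -7.81*y^5 - 0.5*y^4 - 5.88*y^3 + 0.17*y^2 - 5.64*y + 4.91
(3) = 2.0497*l^4 + 5.1962*l^3 - 10.4536*l^2 + 1.0948*l + 1.3596
(4) = -7.7*h^3 - 6.49*h^2 - 1.21*h - 9.96
(5) = -14.0293*r^3 - 10.4205*r^2 - 3.6153*r + 0.0715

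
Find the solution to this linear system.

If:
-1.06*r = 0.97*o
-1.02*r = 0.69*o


Then:
o = 0.00
r = 0.00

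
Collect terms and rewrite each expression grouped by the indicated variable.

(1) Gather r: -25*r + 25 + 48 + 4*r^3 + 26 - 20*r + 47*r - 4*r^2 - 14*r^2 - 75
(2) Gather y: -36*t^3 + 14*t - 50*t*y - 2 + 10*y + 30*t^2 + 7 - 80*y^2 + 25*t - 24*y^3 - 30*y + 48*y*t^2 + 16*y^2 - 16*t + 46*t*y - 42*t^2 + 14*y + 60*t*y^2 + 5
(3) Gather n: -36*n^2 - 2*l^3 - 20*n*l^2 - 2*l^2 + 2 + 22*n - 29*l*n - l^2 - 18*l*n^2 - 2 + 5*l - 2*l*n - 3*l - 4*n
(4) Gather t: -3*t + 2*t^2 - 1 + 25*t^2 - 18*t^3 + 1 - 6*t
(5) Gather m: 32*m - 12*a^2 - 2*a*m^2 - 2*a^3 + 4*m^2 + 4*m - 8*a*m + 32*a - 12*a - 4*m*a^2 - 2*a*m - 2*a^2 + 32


(1) = 4*r^3 - 18*r^2 + 2*r + 24
(2) = -36*t^3 - 12*t^2 + 23*t - 24*y^3 + y^2*(60*t - 64) + y*(48*t^2 - 4*t - 6) + 10
(3) = -2*l^3 - 3*l^2 + 2*l + n^2*(-18*l - 36) + n*(-20*l^2 - 31*l + 18)
(4) = -18*t^3 + 27*t^2 - 9*t
(5) = -2*a^3 - 14*a^2 + 20*a + m^2*(4 - 2*a) + m*(-4*a^2 - 10*a + 36) + 32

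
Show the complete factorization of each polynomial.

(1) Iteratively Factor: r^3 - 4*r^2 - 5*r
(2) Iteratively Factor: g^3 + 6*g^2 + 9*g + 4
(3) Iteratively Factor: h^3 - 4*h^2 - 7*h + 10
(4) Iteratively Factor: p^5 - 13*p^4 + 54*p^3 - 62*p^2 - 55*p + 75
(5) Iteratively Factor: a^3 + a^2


(1) = (r - 5)*(r^2 + r) = (r - 5)*(r + 1)*(r)
(2) = (g + 1)*(g^2 + 5*g + 4) = (g + 1)^2*(g + 4)
(3) = (h - 1)*(h^2 - 3*h - 10) = (h - 5)*(h - 1)*(h + 2)
(4) = (p - 3)*(p^4 - 10*p^3 + 24*p^2 + 10*p - 25) = (p - 5)*(p - 3)*(p^3 - 5*p^2 - p + 5) = (p - 5)*(p - 3)*(p + 1)*(p^2 - 6*p + 5) = (p - 5)*(p - 3)*(p - 1)*(p + 1)*(p - 5)
(5) = (a + 1)*(a^2) = a*(a + 1)*(a)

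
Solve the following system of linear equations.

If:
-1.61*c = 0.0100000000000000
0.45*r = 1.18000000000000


Then:
c = -0.01
r = 2.62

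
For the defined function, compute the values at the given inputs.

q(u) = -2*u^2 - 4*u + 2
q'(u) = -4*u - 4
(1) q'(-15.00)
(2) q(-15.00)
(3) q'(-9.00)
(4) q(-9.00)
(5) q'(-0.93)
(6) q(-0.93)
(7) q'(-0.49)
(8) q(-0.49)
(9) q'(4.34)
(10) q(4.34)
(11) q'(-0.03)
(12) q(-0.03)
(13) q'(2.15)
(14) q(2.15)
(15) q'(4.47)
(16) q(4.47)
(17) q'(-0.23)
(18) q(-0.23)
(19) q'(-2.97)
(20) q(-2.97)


(1) = 56.00
(2) = -388.00
(3) = 32.00
(4) = -124.00
(5) = -0.28
(6) = 3.99
(7) = -2.04
(8) = 3.48
(9) = -21.36
(10) = -53.03
(11) = -3.88
(12) = 2.12
(13) = -12.60
(14) = -15.84
(15) = -21.88
(16) = -55.84
(17) = -3.08
(18) = 2.81
(19) = 7.88
(20) = -3.76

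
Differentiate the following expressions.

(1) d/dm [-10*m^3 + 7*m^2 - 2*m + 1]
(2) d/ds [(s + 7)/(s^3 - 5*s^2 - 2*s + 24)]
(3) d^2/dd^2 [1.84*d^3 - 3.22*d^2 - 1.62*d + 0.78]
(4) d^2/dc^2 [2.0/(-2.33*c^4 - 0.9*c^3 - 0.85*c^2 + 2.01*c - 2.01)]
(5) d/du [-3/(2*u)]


(1) = -30*m^2 + 14*m - 2
(2) = (s^3 - 5*s^2 - 2*s + (s + 7)*(-3*s^2 + 10*s + 2) + 24)/(s^3 - 5*s^2 - 2*s + 24)^2
(3) = 11.04*d - 6.44
(4) = ((55.92*c^2 + 10.8*c + 3.4)*(2.33*c^4 + 0.9*c^3 + 0.85*c^2 - 2.01*c + 2.01) - 2.0*(9.32*c^3 + 2.7*c^2 + 1.7*c - 2.01)*(18.64*c^3 + 5.4*c^2 + 3.4*c - 4.02))/(2.33*c^4 + 0.9*c^3 + 0.85*c^2 - 2.01*c + 2.01)^3
(5) = 3/(2*u^2)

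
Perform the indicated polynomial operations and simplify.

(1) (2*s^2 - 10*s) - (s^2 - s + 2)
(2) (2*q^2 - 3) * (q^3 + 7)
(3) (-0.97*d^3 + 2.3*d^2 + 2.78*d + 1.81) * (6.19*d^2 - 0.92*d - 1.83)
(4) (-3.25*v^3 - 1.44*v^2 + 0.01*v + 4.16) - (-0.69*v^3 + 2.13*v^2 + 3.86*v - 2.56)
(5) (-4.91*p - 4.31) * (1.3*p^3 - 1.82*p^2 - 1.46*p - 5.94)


(1) = s^2 - 9*s - 2
(2) = 2*q^5 - 3*q^3 + 14*q^2 - 21
(3) = -6.0043*d^5 + 15.1294*d^4 + 16.8673*d^3 + 4.4373*d^2 - 6.7526*d - 3.3123
(4) = -2.56*v^3 - 3.57*v^2 - 3.85*v + 6.72
(5) = -6.383*p^4 + 3.3332*p^3 + 15.0128*p^2 + 35.458*p + 25.6014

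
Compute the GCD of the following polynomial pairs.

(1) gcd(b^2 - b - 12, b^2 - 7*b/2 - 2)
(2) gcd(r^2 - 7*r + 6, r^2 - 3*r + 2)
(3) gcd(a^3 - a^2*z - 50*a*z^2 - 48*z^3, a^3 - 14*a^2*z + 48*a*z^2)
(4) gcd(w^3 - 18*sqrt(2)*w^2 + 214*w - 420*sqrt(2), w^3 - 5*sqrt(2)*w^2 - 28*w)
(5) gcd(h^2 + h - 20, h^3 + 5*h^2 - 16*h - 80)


(1) = b - 4
(2) = gcd((r - 6)*(r - 1), (r - 2)*(r - 1)) = r - 1
(3) = -a + 8*z
(4) = w - 7*sqrt(2)
(5) = h^2 + h - 20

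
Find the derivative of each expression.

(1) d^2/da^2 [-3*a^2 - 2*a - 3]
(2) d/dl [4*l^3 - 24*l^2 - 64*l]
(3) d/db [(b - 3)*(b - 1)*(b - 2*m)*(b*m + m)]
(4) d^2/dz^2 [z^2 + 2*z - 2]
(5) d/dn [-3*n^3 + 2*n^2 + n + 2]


(1) = -6
(2) = 12*l^2 - 48*l - 64
(3) = m*(4*b^3 - 6*b^2*m - 9*b^2 + 12*b*m - 2*b + 2*m + 3)
(4) = 2
(5) = -9*n^2 + 4*n + 1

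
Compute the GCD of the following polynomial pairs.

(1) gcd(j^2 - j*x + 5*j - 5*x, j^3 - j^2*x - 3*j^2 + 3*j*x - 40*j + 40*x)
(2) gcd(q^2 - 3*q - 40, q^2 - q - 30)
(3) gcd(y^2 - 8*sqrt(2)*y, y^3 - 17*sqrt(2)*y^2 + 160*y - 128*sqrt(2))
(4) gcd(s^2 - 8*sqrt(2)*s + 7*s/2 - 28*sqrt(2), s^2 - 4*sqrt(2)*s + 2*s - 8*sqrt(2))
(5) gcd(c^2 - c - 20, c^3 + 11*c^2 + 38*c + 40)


(1) = gcd((j + 5)*(j - x), (j - 8)*(j + 5)*(j - x)) = -j^2 + j*x - 5*j + 5*x
(2) = q + 5
(3) = y - 8*sqrt(2)
(4) = 1
(5) = c + 4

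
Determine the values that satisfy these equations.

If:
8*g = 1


Then:
g = 1/8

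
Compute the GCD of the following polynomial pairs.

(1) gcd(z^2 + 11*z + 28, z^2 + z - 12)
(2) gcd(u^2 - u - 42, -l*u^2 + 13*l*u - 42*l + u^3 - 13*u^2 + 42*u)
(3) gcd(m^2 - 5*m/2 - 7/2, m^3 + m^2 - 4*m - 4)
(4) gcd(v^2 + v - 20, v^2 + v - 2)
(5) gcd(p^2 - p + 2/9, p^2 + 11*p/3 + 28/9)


(1) = gcd((z + 4)*(z + 7), (z - 3)*(z + 4)) = z + 4
(2) = gcd((u - 7)*(u + 6), (-l + u)*(u - 7)*(u - 6)) = u - 7
(3) = m + 1
(4) = gcd((v - 4)*(v + 5), (v - 1)*(v + 2)) = 1
(5) = gcd((p - 2/3)*(p - 1/3), (p + 4/3)*(p + 7/3)) = 1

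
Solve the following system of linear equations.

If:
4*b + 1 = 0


Then:
b = -1/4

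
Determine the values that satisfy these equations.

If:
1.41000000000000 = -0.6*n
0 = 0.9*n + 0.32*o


Then:
n = -2.35
o = 6.61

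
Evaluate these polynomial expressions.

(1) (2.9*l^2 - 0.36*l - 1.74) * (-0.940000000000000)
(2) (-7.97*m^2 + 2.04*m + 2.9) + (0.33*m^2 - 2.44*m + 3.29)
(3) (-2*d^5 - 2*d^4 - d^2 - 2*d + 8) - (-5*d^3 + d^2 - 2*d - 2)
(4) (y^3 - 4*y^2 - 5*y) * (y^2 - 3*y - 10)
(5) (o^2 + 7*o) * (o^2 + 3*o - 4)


(1) = -2.726*l^2 + 0.3384*l + 1.6356
(2) = -7.64*m^2 - 0.4*m + 6.19
(3) = -2*d^5 - 2*d^4 + 5*d^3 - 2*d^2 + 10
(4) = y^5 - 7*y^4 - 3*y^3 + 55*y^2 + 50*y
(5) = o^4 + 10*o^3 + 17*o^2 - 28*o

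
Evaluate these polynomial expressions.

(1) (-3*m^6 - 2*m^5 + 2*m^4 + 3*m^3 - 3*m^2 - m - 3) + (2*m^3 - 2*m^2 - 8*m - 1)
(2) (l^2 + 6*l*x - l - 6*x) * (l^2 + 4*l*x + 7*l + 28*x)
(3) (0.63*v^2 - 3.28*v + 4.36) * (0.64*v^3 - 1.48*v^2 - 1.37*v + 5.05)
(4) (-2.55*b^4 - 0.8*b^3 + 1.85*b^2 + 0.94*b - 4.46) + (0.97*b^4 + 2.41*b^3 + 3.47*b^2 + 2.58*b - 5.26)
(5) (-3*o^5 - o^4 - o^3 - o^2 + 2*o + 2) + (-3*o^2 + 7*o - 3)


(1) = -3*m^6 - 2*m^5 + 2*m^4 + 5*m^3 - 5*m^2 - 9*m - 4
(2) = l^4 + 10*l^3*x + 6*l^3 + 24*l^2*x^2 + 60*l^2*x - 7*l^2 + 144*l*x^2 - 70*l*x - 168*x^2
(3) = 0.4032*v^5 - 3.0316*v^4 + 6.7817*v^3 + 1.2223*v^2 - 22.5372*v + 22.018
(4) = -1.58*b^4 + 1.61*b^3 + 5.32*b^2 + 3.52*b - 9.72
(5) = -3*o^5 - o^4 - o^3 - 4*o^2 + 9*o - 1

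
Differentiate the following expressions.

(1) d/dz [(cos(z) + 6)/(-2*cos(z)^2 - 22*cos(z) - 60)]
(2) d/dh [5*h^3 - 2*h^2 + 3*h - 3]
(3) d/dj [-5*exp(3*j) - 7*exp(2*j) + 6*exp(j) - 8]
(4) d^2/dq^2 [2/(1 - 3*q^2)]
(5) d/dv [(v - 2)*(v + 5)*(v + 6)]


(1) = -sin(z)/(2*(cos(z) + 5)^2)
(2) = 15*h^2 - 4*h + 3
(3) = (-15*exp(2*j) - 14*exp(j) + 6)*exp(j)
(4) = 12*(-9*q^2 - 1)/(3*q^2 - 1)^3
(5) = 3*v^2 + 18*v + 8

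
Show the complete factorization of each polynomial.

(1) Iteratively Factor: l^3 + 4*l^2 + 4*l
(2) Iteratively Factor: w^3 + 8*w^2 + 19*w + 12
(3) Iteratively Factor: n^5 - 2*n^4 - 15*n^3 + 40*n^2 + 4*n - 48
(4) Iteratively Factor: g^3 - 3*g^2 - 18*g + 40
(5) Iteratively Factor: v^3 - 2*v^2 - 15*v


(1) = (l + 2)*(l^2 + 2*l) = (l + 2)^2*(l)
(2) = (w + 1)*(w^2 + 7*w + 12) = (w + 1)*(w + 4)*(w + 3)
(3) = (n - 2)*(n^4 - 15*n^2 + 10*n + 24) = (n - 2)*(n + 4)*(n^3 - 4*n^2 + n + 6) = (n - 2)^2*(n + 4)*(n^2 - 2*n - 3) = (n - 3)*(n - 2)^2*(n + 4)*(n + 1)
(4) = (g - 2)*(g^2 - g - 20) = (g - 5)*(g - 2)*(g + 4)
(5) = (v + 3)*(v^2 - 5*v) = v*(v + 3)*(v - 5)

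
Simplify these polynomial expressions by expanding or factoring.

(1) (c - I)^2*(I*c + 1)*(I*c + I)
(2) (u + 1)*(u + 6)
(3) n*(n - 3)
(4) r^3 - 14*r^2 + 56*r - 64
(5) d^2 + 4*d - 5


(1) = -c^4 - c^3 + 3*I*c^3 + 3*c^2 + 3*I*c^2 + 3*c - I*c - I
(2) = u^2 + 7*u + 6
(3) = n^2 - 3*n
(4) = (r - 8)*(r - 4)*(r - 2)
(5) = (d - 1)*(d + 5)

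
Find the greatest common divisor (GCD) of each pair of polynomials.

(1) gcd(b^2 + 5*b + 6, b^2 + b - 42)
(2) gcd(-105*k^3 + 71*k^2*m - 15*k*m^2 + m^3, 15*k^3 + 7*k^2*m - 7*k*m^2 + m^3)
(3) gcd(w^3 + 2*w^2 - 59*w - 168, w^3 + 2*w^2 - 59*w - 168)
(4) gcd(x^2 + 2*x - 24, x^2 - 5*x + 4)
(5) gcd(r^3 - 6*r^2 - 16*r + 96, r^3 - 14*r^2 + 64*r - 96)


(1) = 1
(2) = 15*k^2 - 8*k*m + m^2
(3) = w^3 + 2*w^2 - 59*w - 168
(4) = gcd((x - 4)*(x + 6), (x - 4)*(x - 1)) = x - 4
(5) = gcd((r - 6)*(r - 4)*(r + 4), (r - 6)*(r - 4)^2) = r^2 - 10*r + 24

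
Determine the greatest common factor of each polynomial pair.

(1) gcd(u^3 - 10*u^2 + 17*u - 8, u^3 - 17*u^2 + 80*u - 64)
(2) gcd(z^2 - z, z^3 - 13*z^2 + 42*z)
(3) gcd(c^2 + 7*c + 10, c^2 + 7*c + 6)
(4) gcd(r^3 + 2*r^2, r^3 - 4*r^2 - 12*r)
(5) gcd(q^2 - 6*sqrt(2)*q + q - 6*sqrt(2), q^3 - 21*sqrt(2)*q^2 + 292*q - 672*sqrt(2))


(1) = u^2 - 9*u + 8
(2) = z
(3) = 1
(4) = gcd(r^2*(r + 2), r*(r - 6)*(r + 2)) = r^2 + 2*r
(5) = q - 6*sqrt(2)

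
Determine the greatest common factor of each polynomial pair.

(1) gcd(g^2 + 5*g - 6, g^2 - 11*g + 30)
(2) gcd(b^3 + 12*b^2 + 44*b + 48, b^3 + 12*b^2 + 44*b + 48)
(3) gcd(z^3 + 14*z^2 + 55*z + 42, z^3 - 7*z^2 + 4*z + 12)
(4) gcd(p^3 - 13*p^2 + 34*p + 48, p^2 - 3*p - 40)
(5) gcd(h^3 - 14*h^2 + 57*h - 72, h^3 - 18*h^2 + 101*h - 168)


(1) = 1
(2) = b^3 + 12*b^2 + 44*b + 48
(3) = gcd((z + 1)*(z + 6)*(z + 7), (z - 6)*(z - 2)*(z + 1)) = z + 1
(4) = gcd((p - 8)*(p - 6)*(p + 1), (p - 8)*(p + 5)) = p - 8
(5) = h^2 - 11*h + 24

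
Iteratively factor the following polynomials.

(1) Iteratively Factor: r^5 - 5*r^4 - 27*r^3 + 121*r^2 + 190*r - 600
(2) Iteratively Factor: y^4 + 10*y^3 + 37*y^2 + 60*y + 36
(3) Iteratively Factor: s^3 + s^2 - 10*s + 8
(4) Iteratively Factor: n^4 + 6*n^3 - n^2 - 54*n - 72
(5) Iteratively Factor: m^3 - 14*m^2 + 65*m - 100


(1) = (r - 5)*(r^4 - 27*r^2 - 14*r + 120) = (r - 5)*(r + 4)*(r^3 - 4*r^2 - 11*r + 30) = (r - 5)*(r - 2)*(r + 4)*(r^2 - 2*r - 15) = (r - 5)^2*(r - 2)*(r + 4)*(r + 3)
(2) = (y + 3)*(y^3 + 7*y^2 + 16*y + 12) = (y + 3)^2*(y^2 + 4*y + 4) = (y + 2)*(y + 3)^2*(y + 2)
(3) = (s - 2)*(s^2 + 3*s - 4) = (s - 2)*(s - 1)*(s + 4)
(4) = (n + 3)*(n^3 + 3*n^2 - 10*n - 24) = (n + 3)*(n + 4)*(n^2 - n - 6) = (n + 2)*(n + 3)*(n + 4)*(n - 3)
(5) = (m - 5)*(m^2 - 9*m + 20) = (m - 5)*(m - 4)*(m - 5)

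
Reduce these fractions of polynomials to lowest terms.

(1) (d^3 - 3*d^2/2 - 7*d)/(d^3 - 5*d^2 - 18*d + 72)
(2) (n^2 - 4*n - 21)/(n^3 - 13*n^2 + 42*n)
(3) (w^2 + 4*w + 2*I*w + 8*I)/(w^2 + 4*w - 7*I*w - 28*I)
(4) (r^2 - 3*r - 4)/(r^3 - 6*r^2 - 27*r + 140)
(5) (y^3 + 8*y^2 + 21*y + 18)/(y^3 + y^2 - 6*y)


(1) = (2*d^3 - 3*d^2 - 14*d)/(2*d^3 - 10*d^2 - 36*d + 144)
(2) = (n + 3)/(n^2 - 6*n)
(3) = (w + 2*I)/(w - 7*I)
(4) = (r + 1)/(r^2 - 2*r - 35)
(5) = (y^2 + 5*y + 6)/(y^2 - 2*y)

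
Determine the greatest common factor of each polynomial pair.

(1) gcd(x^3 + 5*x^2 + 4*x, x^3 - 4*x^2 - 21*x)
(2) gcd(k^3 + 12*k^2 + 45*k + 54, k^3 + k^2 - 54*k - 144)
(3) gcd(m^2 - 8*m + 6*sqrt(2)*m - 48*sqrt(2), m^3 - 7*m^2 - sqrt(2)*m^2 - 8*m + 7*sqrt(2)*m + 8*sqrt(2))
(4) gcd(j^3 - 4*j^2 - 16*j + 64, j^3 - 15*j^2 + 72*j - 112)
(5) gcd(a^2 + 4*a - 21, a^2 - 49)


(1) = x
(2) = k^2 + 9*k + 18
(3) = gcd((m - 8)*(m + 6*sqrt(2)), (m - 8)*(m + 1)*(m - sqrt(2))) = m - 8
(4) = j^2 - 8*j + 16
(5) = a + 7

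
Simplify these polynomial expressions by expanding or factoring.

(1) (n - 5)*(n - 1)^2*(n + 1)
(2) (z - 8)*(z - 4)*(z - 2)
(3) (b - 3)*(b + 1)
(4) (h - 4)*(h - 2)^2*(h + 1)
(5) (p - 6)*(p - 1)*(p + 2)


(1) = n^4 - 6*n^3 + 4*n^2 + 6*n - 5
(2) = z^3 - 14*z^2 + 56*z - 64
(3) = b^2 - 2*b - 3
(4) = h^4 - 7*h^3 + 12*h^2 + 4*h - 16
(5) = p^3 - 5*p^2 - 8*p + 12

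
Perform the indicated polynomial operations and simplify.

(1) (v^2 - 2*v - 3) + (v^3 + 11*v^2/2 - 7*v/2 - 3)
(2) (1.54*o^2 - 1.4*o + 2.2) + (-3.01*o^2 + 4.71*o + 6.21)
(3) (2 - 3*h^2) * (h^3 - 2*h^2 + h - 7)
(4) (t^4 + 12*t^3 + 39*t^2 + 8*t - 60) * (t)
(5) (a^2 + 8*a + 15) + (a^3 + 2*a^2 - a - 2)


(1) = v^3 + 13*v^2/2 - 11*v/2 - 6
(2) = -1.47*o^2 + 3.31*o + 8.41
(3) = -3*h^5 + 6*h^4 - h^3 + 17*h^2 + 2*h - 14
(4) = t^5 + 12*t^4 + 39*t^3 + 8*t^2 - 60*t
(5) = a^3 + 3*a^2 + 7*a + 13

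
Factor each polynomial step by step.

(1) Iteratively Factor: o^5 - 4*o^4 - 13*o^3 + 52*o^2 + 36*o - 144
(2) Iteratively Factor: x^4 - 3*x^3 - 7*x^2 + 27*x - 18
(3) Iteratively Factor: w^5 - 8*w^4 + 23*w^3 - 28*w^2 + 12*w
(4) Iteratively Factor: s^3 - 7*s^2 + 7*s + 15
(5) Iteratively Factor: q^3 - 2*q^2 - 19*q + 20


(1) = (o - 4)*(o^4 - 13*o^2 + 36) = (o - 4)*(o + 3)*(o^3 - 3*o^2 - 4*o + 12) = (o - 4)*(o - 3)*(o + 3)*(o^2 - 4) = (o - 4)*(o - 3)*(o + 2)*(o + 3)*(o - 2)
(2) = (x - 2)*(x^3 - x^2 - 9*x + 9) = (x - 2)*(x - 1)*(x^2 - 9) = (x - 2)*(x - 1)*(x + 3)*(x - 3)
(3) = (w - 2)*(w^4 - 6*w^3 + 11*w^2 - 6*w) = (w - 2)*(w - 1)*(w^3 - 5*w^2 + 6*w) = (w - 3)*(w - 2)*(w - 1)*(w^2 - 2*w) = w*(w - 3)*(w - 2)*(w - 1)*(w - 2)
(4) = (s + 1)*(s^2 - 8*s + 15) = (s - 3)*(s + 1)*(s - 5)
(5) = (q - 5)*(q^2 + 3*q - 4) = (q - 5)*(q - 1)*(q + 4)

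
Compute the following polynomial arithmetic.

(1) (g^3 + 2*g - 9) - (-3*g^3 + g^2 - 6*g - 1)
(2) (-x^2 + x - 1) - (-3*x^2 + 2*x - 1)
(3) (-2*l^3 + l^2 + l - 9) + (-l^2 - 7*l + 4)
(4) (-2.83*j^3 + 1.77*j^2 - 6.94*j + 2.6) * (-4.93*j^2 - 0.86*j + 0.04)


(1) = 4*g^3 - g^2 + 8*g - 8
(2) = 2*x^2 - x
(3) = -2*l^3 - 6*l - 5
(4) = 13.9519*j^5 - 6.2923*j^4 + 32.5788*j^3 - 6.7788*j^2 - 2.5136*j + 0.104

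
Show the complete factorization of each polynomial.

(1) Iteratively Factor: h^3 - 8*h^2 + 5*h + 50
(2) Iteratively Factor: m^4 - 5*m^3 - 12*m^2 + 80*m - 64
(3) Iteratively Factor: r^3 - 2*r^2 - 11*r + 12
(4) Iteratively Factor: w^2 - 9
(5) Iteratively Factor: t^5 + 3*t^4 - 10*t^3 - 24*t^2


(1) = (h - 5)*(h^2 - 3*h - 10) = (h - 5)^2*(h + 2)
(2) = (m - 4)*(m^3 - m^2 - 16*m + 16) = (m - 4)*(m + 4)*(m^2 - 5*m + 4) = (m - 4)^2*(m + 4)*(m - 1)
(3) = (r - 1)*(r^2 - r - 12) = (r - 4)*(r - 1)*(r + 3)
(4) = (w + 3)*(w - 3)
(5) = (t + 2)*(t^4 + t^3 - 12*t^2) = (t + 2)*(t + 4)*(t^3 - 3*t^2) = t*(t + 2)*(t + 4)*(t^2 - 3*t) = t^2*(t + 2)*(t + 4)*(t - 3)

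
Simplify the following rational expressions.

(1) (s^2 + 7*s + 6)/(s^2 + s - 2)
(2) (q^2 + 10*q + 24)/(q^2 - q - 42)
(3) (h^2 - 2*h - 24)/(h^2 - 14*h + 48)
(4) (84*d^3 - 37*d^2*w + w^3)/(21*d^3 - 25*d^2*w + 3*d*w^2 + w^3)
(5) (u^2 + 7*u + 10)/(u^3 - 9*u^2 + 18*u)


(1) = (s^2 + 7*s + 6)/(s^2 + s - 2)
(2) = (q + 4)/(q - 7)
(3) = (h + 4)/(h - 8)
(4) = (-4*d + w)/(-d + w)
(5) = (u^2 + 7*u + 10)/(u^3 - 9*u^2 + 18*u)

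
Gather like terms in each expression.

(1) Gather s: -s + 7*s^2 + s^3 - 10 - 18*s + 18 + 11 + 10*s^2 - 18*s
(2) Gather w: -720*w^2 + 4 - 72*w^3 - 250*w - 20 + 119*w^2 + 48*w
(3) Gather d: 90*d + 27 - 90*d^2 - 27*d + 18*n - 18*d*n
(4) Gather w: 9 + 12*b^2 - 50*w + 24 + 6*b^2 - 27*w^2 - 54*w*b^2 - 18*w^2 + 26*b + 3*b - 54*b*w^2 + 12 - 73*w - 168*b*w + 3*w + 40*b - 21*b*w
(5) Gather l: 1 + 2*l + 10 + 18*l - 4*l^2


(1) = s^3 + 17*s^2 - 37*s + 19
(2) = -72*w^3 - 601*w^2 - 202*w - 16
(3) = -90*d^2 + d*(63 - 18*n) + 18*n + 27
(4) = 18*b^2 + 69*b + w^2*(-54*b - 45) + w*(-54*b^2 - 189*b - 120) + 45
(5) = -4*l^2 + 20*l + 11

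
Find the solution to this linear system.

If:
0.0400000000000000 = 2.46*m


Then:
m = 0.02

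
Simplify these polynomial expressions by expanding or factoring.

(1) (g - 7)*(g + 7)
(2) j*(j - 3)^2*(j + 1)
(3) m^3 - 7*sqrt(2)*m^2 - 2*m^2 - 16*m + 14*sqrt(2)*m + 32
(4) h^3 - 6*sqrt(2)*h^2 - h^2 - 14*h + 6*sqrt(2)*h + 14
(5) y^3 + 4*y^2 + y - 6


(1) = g^2 - 49
(2) = j^4 - 5*j^3 + 3*j^2 + 9*j
(3) = (m - 2)*(m - 8*sqrt(2))*(m + sqrt(2))
(4) = (h - 1)*(h - 7*sqrt(2))*(h + sqrt(2))
(5) = (y - 1)*(y + 2)*(y + 3)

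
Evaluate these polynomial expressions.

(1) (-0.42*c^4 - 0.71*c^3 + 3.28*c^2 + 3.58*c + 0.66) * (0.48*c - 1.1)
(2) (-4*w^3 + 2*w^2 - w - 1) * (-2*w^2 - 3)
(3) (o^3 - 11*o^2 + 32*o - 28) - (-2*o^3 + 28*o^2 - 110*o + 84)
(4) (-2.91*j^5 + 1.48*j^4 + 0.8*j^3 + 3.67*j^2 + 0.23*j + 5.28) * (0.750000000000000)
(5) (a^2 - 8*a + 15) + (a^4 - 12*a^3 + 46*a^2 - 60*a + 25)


(1) = -0.2016*c^5 + 0.1212*c^4 + 2.3554*c^3 - 1.8896*c^2 - 3.6212*c - 0.726
(2) = 8*w^5 - 4*w^4 + 14*w^3 - 4*w^2 + 3*w + 3
(3) = 3*o^3 - 39*o^2 + 142*o - 112
(4) = -2.1825*j^5 + 1.11*j^4 + 0.6*j^3 + 2.7525*j^2 + 0.1725*j + 3.96
(5) = a^4 - 12*a^3 + 47*a^2 - 68*a + 40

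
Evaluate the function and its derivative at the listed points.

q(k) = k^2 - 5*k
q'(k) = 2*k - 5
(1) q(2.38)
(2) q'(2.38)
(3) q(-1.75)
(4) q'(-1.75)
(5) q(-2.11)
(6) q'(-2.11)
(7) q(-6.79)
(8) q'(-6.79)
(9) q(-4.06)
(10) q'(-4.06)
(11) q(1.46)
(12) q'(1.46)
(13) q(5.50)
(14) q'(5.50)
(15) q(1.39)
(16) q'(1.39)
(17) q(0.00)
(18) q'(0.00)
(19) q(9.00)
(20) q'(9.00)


(1) = -6.24
(2) = -0.24
(3) = 11.81
(4) = -8.50
(5) = 15.00
(6) = -9.22
(7) = 80.05
(8) = -18.58
(9) = 36.78
(10) = -13.12
(11) = -5.17
(12) = -2.08
(13) = 2.75
(14) = 6.00
(15) = -5.02
(16) = -2.22
(17) = 0.00
(18) = -5.00
(19) = 36.00
(20) = 13.00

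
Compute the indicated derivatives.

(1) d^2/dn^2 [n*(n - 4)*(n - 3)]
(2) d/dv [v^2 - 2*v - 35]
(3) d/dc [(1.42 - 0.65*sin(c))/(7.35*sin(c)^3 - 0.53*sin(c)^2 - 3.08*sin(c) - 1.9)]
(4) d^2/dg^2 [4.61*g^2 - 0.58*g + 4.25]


(1) = 6*n - 14
(2) = 2*v - 2
(3) = (9.555*sin(c)^3 - 31.6555*sin(c)^2 + 1.5052*sin(c) + 5.6086)*cos(c)/(54.0225*sin(c)^6 - 7.791*sin(c)^5 - 44.9951*sin(c)^4 - 24.6652*sin(c)^3 + 11.5004*sin(c)^2 + 11.704*sin(c) + 3.61)
(4) = 9.22000000000000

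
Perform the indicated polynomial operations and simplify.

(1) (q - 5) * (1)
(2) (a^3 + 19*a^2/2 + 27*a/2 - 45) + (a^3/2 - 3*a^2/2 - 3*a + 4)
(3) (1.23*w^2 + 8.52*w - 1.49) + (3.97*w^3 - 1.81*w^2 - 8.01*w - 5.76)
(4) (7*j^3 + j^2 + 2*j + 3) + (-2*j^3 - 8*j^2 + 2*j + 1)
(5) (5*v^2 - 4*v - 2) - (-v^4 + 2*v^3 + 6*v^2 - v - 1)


(1) = q - 5
(2) = 3*a^3/2 + 8*a^2 + 21*a/2 - 41
(3) = 3.97*w^3 - 0.58*w^2 + 0.51*w - 7.25
(4) = 5*j^3 - 7*j^2 + 4*j + 4
(5) = v^4 - 2*v^3 - v^2 - 3*v - 1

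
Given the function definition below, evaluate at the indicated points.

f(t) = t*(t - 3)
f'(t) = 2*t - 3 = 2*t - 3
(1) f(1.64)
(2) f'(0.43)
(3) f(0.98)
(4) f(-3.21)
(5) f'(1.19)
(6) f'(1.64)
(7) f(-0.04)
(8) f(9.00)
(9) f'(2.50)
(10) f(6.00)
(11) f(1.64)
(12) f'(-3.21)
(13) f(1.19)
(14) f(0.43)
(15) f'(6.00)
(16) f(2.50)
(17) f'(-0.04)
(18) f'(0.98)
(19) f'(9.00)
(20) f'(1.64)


(1) = -2.23
(2) = -2.14
(3) = -1.98
(4) = 19.93
(5) = -0.62
(6) = 0.28
(7) = 0.12
(8) = 54.00
(9) = 2.00
(10) = 18.00
(11) = -2.23
(12) = -9.42
(13) = -2.15
(14) = -1.11
(15) = 9.00
(16) = -1.25
(17) = -3.08
(18) = -1.04
(19) = 15.00
(20) = 0.28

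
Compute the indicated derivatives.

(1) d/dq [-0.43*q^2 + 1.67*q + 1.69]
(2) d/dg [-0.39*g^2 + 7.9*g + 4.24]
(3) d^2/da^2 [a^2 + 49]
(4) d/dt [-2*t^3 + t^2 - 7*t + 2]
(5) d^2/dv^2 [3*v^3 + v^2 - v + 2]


(1) = 1.67 - 0.86*q
(2) = 7.9 - 0.78*g
(3) = 2
(4) = -6*t^2 + 2*t - 7
(5) = 18*v + 2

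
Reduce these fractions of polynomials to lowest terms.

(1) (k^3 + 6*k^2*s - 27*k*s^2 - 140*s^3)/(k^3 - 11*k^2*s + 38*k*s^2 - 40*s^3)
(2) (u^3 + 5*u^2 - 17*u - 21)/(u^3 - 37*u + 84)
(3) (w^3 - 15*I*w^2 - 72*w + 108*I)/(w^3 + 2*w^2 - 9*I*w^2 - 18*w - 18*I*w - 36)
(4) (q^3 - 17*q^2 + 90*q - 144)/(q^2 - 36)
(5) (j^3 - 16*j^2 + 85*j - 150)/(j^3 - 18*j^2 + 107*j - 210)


(1) = (k^2 + 11*k*s + 28*s^2)/(k^2 - 6*k*s + 8*s^2)
(2) = (u + 1)/(u - 4)
(3) = (w - 6*I)/(w + 2)
(4) = (q^2 - 11*q + 24)/(q + 6)
(5) = (j - 5)/(j - 7)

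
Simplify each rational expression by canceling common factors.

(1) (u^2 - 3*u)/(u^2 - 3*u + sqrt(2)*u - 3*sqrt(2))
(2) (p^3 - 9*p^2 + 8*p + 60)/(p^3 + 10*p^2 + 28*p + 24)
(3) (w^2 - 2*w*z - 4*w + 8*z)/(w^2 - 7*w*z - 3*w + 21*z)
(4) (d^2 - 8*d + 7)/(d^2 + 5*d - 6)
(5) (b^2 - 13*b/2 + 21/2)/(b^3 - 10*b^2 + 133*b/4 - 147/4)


(1) = u/(u + sqrt(2))
(2) = (p^2 - 11*p + 30)/(p^2 + 8*p + 12)
(3) = (-w^2 + 2*w*z + 4*w - 8*z)/(-w^2 + 7*w*z + 3*w - 21*z)
(4) = (d - 7)/(d + 6)
(5) = 2/(2*b - 7)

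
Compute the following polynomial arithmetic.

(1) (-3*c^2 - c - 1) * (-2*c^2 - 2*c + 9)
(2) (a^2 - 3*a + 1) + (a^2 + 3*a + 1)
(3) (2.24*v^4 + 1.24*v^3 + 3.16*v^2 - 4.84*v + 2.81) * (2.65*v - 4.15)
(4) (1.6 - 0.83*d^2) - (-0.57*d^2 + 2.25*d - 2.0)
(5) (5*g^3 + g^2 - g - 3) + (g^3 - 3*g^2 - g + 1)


(1) = 6*c^4 + 8*c^3 - 23*c^2 - 7*c - 9
(2) = 2*a^2 + 2
(3) = 5.936*v^5 - 6.01*v^4 + 3.228*v^3 - 25.94*v^2 + 27.5325*v - 11.6615
(4) = -0.26*d^2 - 2.25*d + 3.6
(5) = 6*g^3 - 2*g^2 - 2*g - 2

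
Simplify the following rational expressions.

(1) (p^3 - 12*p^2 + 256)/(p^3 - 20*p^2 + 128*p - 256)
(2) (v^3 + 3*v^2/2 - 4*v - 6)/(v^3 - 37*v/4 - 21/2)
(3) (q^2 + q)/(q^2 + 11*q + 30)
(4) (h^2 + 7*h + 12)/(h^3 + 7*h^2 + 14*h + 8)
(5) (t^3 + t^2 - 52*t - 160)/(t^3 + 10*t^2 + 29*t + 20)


(1) = (p + 4)/(p - 4)
(2) = (2*v - 4)/(2*v - 7)
(3) = (q^2 + q)/(q^2 + 11*q + 30)
(4) = (h + 3)/(h^2 + 3*h + 2)
(5) = (t - 8)/(t + 1)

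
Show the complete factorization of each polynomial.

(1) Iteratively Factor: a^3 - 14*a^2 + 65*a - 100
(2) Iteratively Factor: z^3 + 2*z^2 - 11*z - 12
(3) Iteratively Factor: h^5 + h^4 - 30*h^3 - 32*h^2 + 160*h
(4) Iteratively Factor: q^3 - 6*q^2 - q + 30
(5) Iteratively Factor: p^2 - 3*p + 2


(1) = (a - 5)*(a^2 - 9*a + 20) = (a - 5)*(a - 4)*(a - 5)
(2) = (z - 3)*(z^2 + 5*z + 4) = (z - 3)*(z + 4)*(z + 1)
(3) = (h + 4)*(h^4 - 3*h^3 - 18*h^2 + 40*h) = (h - 5)*(h + 4)*(h^3 + 2*h^2 - 8*h) = (h - 5)*(h - 2)*(h + 4)*(h^2 + 4*h) = (h - 5)*(h - 2)*(h + 4)^2*(h)
(4) = (q - 3)*(q^2 - 3*q - 10) = (q - 5)*(q - 3)*(q + 2)
(5) = (p - 2)*(p - 1)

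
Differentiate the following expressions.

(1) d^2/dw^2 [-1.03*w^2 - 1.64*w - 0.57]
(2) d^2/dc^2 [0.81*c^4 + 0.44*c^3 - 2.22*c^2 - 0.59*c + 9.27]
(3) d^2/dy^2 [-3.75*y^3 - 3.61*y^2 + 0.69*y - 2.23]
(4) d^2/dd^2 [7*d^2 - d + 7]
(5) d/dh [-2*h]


(1) = -2.06000000000000
(2) = 9.72*c^2 + 2.64*c - 4.44
(3) = -22.5*y - 7.22
(4) = 14
(5) = -2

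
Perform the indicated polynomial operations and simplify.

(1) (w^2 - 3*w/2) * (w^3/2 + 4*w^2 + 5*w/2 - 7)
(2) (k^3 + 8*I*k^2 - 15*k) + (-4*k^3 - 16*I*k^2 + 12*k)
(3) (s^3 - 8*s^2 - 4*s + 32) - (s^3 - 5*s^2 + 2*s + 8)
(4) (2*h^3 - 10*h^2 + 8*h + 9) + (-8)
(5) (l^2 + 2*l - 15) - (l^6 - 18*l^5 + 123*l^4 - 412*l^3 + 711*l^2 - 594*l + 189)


(1) = w^5/2 + 13*w^4/4 - 7*w^3/2 - 43*w^2/4 + 21*w/2
(2) = -3*k^3 - 8*I*k^2 - 3*k
(3) = -3*s^2 - 6*s + 24
(4) = 2*h^3 - 10*h^2 + 8*h + 1
(5) = -l^6 + 18*l^5 - 123*l^4 + 412*l^3 - 710*l^2 + 596*l - 204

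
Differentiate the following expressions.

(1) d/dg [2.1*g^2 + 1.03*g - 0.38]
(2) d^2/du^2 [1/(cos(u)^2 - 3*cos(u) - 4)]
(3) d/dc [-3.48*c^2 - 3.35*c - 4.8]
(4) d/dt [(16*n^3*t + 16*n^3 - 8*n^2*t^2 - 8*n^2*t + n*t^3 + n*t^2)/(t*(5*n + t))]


(1) = 4.2*g + 1.03
(2) = (4*sin(u)^4 - 27*sin(u)^2 - 3*cos(u)/4 - 9*cos(3*u)/4 - 3)/(sin(u)^2 + 3*cos(u) + 3)^3
(3) = -6.96*c - 3.35
(4) = n*(-80*n^3 - 56*n^2*t^2 - 32*n^2*t + 10*n*t^3 + 13*n*t^2 + t^4)/(t^2*(25*n^2 + 10*n*t + t^2))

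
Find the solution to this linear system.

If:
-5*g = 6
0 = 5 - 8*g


Then:
No Solution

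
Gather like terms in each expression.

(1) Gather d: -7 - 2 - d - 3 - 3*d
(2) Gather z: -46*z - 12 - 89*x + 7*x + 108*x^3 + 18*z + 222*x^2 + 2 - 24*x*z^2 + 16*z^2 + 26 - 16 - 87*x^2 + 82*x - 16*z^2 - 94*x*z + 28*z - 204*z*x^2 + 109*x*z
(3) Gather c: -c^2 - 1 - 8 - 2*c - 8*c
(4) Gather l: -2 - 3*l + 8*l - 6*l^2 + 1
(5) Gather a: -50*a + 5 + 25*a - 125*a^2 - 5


(1) = -4*d - 12
(2) = 108*x^3 + 135*x^2 - 24*x*z^2 + z*(-204*x^2 + 15*x)
(3) = -c^2 - 10*c - 9
(4) = -6*l^2 + 5*l - 1
(5) = -125*a^2 - 25*a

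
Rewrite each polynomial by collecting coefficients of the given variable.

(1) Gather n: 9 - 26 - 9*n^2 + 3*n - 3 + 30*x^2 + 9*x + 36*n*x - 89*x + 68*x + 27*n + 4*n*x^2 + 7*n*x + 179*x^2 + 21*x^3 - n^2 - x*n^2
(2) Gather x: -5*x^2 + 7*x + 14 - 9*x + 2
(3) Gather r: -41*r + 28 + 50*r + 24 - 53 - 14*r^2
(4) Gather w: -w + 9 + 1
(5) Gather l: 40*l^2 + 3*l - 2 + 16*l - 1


(1) = n^2*(-x - 10) + n*(4*x^2 + 43*x + 30) + 21*x^3 + 209*x^2 - 12*x - 20
(2) = -5*x^2 - 2*x + 16
(3) = -14*r^2 + 9*r - 1
(4) = 10 - w
(5) = 40*l^2 + 19*l - 3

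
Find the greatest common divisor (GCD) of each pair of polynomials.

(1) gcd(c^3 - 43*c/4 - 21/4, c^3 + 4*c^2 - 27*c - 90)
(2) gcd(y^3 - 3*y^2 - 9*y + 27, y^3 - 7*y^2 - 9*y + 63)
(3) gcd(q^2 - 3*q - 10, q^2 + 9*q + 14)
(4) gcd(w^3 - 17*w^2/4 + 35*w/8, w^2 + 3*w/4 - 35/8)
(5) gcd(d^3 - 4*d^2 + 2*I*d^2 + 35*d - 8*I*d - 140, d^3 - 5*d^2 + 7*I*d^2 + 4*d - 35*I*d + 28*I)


(1) = c + 3
(2) = gcd((y - 3)^2*(y + 3), (y - 7)*(y - 3)*(y + 3)) = y^2 - 9
(3) = q + 2
(4) = w - 7/4
(5) = gcd((d - 4)*(d - 5*I)*(d + 7*I), (d - 4)*(d - 1)*(d + 7*I)) = d^2 + d*(-4 + 7*I) - 28*I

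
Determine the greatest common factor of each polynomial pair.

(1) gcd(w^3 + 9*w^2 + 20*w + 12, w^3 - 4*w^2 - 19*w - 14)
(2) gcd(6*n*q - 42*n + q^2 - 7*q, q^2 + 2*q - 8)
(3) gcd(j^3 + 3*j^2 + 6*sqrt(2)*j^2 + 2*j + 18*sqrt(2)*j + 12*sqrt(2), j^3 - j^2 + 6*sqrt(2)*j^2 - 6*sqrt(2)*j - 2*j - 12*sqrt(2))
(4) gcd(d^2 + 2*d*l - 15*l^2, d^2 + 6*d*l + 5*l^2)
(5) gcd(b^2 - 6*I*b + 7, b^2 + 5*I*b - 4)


(1) = gcd((w + 1)*(w + 2)*(w + 6), (w - 7)*(w + 1)*(w + 2)) = w^2 + 3*w + 2
(2) = gcd((6*n + q)*(q - 7), (q - 2)*(q + 4)) = 1
(3) = gcd((j + 1)*(j + 2)*(j + 6*sqrt(2)), (j - 2)*(j + 1)*(j + 6*sqrt(2))) = j^2 + j*(1 + 6*sqrt(2)) + 6*sqrt(2)
(4) = d + 5*l
(5) = b + I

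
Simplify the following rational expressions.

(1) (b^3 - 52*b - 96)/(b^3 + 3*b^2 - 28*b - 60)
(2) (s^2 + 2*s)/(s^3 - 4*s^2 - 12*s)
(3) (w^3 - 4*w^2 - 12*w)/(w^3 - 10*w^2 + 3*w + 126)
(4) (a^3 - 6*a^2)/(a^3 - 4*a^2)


(1) = (b - 8)/(b - 5)
(2) = 1/(s - 6)
(3) = (w^2 + 2*w)/(w^2 - 4*w - 21)
(4) = (a - 6)/(a - 4)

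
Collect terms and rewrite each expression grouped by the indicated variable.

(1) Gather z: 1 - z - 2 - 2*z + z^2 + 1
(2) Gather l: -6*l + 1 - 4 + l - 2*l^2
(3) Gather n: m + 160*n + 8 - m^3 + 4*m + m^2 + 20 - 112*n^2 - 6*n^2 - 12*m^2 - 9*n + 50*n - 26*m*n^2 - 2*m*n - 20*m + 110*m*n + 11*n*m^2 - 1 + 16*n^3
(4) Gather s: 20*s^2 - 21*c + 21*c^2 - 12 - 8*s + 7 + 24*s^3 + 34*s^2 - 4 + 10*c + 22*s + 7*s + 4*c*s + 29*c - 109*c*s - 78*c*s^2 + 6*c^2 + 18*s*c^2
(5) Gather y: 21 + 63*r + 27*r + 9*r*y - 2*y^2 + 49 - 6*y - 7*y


(1) = z^2 - 3*z
(2) = -2*l^2 - 5*l - 3
(3) = -m^3 - 11*m^2 - 15*m + 16*n^3 + n^2*(-26*m - 118) + n*(11*m^2 + 108*m + 201) + 27
(4) = 27*c^2 + 18*c + 24*s^3 + s^2*(54 - 78*c) + s*(18*c^2 - 105*c + 21) - 9
(5) = 90*r - 2*y^2 + y*(9*r - 13) + 70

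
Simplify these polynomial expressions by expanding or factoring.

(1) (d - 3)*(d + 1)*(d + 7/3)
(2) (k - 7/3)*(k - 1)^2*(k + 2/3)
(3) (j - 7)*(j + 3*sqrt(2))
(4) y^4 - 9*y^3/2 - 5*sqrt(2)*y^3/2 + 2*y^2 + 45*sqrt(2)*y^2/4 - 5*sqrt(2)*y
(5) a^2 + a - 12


(1) = d^3 + d^2/3 - 23*d/3 - 7
(2) = k^4 - 11*k^3/3 + 25*k^2/9 + 13*k/9 - 14/9
(3) = j^2 - 7*j + 3*sqrt(2)*j - 21*sqrt(2)
(4) = y*(y - 4)*(y - 1/2)*(y - 5*sqrt(2)/2)
(5) = (a - 3)*(a + 4)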